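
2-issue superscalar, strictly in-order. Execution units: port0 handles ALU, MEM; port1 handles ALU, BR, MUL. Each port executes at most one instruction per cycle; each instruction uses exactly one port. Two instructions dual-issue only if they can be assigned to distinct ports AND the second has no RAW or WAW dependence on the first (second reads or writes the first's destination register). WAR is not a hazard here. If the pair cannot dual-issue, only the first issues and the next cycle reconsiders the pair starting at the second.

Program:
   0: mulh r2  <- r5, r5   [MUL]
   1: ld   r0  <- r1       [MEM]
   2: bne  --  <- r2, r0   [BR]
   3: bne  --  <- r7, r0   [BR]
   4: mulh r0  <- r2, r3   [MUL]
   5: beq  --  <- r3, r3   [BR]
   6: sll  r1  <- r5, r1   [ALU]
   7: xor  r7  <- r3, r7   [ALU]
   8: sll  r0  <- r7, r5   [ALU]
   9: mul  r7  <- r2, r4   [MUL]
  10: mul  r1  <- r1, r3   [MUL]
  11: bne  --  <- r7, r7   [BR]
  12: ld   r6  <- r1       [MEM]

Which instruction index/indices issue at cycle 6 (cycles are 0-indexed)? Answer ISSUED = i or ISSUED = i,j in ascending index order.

ISSUED = 8,9

c0: i0,i1 mulh/ld  2-wide
c1: i2 bne  no-port BR/BR
c2: i3 bne  no-port BR/MUL
c3: i4 mulh  no-port MUL/BR
c4: i5,i6 beq/sll  2-wide
c5: i7 xor  RAW r7
c6: i8,i9 sll/mul  2-wide
c7: i10 mul  no-port MUL/BR
c8: i11,i12 bne/ld  2-wide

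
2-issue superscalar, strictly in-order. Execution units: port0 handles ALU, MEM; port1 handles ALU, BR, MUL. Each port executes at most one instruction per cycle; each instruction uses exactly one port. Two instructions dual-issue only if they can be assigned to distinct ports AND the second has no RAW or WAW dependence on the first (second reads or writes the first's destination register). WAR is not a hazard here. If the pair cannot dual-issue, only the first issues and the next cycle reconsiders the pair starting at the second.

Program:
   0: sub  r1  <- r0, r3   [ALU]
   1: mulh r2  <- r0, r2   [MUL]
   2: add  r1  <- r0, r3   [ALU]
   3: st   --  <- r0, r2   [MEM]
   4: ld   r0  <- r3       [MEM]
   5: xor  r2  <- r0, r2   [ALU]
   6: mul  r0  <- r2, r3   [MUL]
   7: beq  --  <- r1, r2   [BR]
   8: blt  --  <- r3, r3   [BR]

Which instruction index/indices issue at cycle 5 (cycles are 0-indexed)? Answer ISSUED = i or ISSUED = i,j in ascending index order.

ISSUED = 7

t=0 i0/i1:sub.ALU;mulh.MUL ; dual
t=1 i2/i3:add.ALU;st.MEM ; dual
t=2 i4:ld.MEM ; RAW r0
t=3 i5:xor.ALU ; RAW r2
t=4 i6:mul.MUL ; no-port MUL/BR
t=5 i7:beq.BR ; no-port BR/BR
t=6 i8:blt.BR ; tail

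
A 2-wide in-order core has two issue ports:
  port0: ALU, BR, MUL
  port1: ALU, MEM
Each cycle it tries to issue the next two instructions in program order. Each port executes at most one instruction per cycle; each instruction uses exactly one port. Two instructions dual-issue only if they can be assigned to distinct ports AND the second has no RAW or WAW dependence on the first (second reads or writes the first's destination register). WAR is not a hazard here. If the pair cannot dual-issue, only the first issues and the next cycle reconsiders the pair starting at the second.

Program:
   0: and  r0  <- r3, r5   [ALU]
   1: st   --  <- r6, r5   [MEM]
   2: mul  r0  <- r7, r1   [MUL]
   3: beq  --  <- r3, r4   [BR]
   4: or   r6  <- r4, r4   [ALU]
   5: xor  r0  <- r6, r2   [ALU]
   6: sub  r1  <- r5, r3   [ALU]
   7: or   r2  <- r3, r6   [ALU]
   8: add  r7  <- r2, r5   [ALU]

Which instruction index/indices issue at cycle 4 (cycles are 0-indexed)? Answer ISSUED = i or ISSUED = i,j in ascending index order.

t=0 i0&i1:and/st ; dual
t=1 i2:mul ; no-port MUL/BR
t=2 i3&i4:beq/or ; dual
t=3 i5&i6:xor/sub ; dual
t=4 i7:or ; RAW r2
t=5 i8:add ; tail

ISSUED = 7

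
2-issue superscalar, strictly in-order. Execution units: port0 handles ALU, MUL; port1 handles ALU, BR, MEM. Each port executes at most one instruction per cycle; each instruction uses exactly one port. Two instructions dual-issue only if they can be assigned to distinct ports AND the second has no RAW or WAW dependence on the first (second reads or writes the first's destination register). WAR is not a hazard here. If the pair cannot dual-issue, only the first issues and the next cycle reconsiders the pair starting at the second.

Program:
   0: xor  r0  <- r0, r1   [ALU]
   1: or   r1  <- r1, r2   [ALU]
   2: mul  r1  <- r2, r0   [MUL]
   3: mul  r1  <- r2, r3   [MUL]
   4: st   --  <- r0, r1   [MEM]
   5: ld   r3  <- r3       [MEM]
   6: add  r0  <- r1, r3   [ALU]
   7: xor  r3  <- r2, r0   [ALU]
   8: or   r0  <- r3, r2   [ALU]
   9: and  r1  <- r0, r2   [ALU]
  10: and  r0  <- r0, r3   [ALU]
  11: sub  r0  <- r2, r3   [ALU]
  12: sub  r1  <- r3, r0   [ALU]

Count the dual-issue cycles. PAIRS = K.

PAIRS = 2

c0: i0/i1 xor.ALU+or.ALU  dual
c1: i2 mul.MUL  no-port MUL/MUL
c2: i3 mul.MUL  RAW r1
c3: i4 st.MEM  no-port MEM/MEM
c4: i5 ld.MEM  RAW r3
c5: i6 add.ALU  RAW r0
c6: i7 xor.ALU  RAW r3
c7: i8 or.ALU  RAW r0
c8: i9/i10 and.ALU+and.ALU  dual
c9: i11 sub.ALU  RAW r0
c10: i12 sub.ALU  tail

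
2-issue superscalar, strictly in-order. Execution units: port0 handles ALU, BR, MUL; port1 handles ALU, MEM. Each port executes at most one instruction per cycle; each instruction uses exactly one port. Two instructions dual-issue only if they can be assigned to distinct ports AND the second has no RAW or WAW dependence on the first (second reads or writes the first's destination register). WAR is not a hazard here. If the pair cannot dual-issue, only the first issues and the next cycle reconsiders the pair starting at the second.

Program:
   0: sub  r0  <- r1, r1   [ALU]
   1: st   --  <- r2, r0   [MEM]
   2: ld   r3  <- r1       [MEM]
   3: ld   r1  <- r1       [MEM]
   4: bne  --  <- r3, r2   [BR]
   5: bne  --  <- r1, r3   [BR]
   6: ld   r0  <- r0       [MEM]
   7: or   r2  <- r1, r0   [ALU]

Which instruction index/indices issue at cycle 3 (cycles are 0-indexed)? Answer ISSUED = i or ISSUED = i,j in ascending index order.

ISSUED = 3,4

0. sub.ALU @i0  | RAW r0
1. st.MEM @i1  | no-port MEM/MEM
2. ld.MEM @i2  | no-port MEM/MEM
3. ld.MEM;bne.BR @i3,i4  | dual
4. bne.BR;ld.MEM @i5,i6  | dual
5. or.ALU @i7  | tail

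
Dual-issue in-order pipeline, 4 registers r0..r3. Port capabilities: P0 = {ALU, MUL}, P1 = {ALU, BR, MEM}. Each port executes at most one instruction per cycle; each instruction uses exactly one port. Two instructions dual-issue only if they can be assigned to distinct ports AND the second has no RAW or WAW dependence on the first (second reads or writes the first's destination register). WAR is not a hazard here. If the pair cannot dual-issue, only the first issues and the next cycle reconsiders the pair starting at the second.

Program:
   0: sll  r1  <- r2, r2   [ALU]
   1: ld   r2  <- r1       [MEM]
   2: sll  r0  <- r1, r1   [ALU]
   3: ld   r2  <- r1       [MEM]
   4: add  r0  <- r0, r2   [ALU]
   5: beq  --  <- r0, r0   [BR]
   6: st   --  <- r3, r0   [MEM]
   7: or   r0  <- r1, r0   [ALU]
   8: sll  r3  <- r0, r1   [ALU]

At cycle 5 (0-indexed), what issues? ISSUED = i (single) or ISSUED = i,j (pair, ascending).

c0: i0 sll  RAW r1
c1: i1&i2 ld+sll  dual
c2: i3 ld  RAW r2
c3: i4 add  RAW r0
c4: i5 beq  no-port BR/MEM
c5: i6&i7 st+or  dual
c6: i8 sll  tail

ISSUED = 6,7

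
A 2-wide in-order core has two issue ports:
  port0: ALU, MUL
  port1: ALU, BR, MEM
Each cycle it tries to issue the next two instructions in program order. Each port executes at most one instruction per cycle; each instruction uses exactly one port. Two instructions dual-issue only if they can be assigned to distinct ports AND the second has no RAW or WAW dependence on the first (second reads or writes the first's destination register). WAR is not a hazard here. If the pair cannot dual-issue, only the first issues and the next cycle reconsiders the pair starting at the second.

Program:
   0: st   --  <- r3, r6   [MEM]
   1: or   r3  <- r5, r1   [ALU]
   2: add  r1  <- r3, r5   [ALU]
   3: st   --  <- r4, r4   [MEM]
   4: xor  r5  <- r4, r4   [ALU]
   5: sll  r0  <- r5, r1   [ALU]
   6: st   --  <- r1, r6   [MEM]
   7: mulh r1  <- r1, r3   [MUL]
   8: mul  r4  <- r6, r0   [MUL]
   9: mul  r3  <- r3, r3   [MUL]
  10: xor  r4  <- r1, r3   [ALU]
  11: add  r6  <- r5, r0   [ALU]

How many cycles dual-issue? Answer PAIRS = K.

[0] i0&i1  st.MEM/or.ALU  -- 2-wide
[1] i2&i3  add.ALU/st.MEM  -- 2-wide
[2] i4  xor.ALU  -- RAW r5
[3] i5&i6  sll.ALU/st.MEM  -- 2-wide
[4] i7  mulh.MUL  -- no-port MUL/MUL
[5] i8  mul.MUL  -- no-port MUL/MUL
[6] i9  mul.MUL  -- RAW r3
[7] i10&i11  xor.ALU/add.ALU  -- 2-wide

PAIRS = 4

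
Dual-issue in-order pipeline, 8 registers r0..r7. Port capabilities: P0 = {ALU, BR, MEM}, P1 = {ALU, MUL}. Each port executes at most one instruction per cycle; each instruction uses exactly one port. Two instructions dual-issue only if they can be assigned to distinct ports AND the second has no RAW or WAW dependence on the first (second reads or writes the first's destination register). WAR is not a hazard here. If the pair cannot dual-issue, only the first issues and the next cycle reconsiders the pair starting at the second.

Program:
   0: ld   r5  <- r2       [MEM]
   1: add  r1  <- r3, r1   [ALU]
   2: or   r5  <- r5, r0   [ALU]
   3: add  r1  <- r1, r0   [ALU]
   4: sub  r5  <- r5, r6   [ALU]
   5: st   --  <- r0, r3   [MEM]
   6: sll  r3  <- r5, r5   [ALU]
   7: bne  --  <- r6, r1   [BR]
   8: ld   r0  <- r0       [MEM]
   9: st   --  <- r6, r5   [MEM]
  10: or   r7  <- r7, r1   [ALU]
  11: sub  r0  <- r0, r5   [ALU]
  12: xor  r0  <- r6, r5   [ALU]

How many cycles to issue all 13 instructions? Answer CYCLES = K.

CYCLES = 8

0. ld.MEM/add.ALU @i0&i1  | pair
1. or.ALU/add.ALU @i2&i3  | pair
2. sub.ALU/st.MEM @i4&i5  | pair
3. sll.ALU/bne.BR @i6&i7  | pair
4. ld.MEM @i8  | no-port MEM/MEM
5. st.MEM/or.ALU @i9&i10  | pair
6. sub.ALU @i11  | WAW r0
7. xor.ALU @i12  | tail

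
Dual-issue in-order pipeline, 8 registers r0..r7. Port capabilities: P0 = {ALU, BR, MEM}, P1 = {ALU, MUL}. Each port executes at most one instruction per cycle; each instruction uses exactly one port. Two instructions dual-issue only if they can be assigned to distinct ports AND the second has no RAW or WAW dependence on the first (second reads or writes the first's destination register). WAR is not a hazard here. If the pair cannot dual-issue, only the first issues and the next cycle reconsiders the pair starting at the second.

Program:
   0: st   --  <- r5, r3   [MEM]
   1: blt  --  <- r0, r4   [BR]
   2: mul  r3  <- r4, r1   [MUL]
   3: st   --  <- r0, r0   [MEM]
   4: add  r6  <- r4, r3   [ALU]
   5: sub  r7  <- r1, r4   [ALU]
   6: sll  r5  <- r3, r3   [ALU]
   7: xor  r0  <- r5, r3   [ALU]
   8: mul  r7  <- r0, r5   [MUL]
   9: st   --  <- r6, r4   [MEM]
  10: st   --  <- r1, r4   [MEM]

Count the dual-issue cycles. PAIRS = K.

  cy0 -> i0 (st.MEM) no-port MEM/BR
  cy1 -> i1/i2 (blt.BR/mul.MUL) pair
  cy2 -> i3/i4 (st.MEM/add.ALU) pair
  cy3 -> i5/i6 (sub.ALU/sll.ALU) pair
  cy4 -> i7 (xor.ALU) RAW r0
  cy5 -> i8/i9 (mul.MUL/st.MEM) pair
  cy6 -> i10 (st.MEM) tail

PAIRS = 4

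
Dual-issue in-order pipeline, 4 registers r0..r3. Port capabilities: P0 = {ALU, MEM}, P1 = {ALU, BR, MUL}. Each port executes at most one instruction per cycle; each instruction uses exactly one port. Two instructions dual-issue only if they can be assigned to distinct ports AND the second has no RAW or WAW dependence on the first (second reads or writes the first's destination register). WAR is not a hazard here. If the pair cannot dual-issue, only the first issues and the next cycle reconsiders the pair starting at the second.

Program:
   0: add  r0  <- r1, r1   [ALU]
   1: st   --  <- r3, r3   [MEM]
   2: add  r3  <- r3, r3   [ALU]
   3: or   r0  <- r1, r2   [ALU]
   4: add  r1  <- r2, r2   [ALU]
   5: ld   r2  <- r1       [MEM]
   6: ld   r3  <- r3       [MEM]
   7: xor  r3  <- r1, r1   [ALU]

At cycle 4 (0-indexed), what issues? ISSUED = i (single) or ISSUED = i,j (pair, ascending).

ISSUED = 6

  cy0 -> i0/i1 (add.ALU+st.MEM) dual
  cy1 -> i2/i3 (add.ALU+or.ALU) dual
  cy2 -> i4 (add.ALU) RAW r1
  cy3 -> i5 (ld.MEM) no-port MEM/MEM
  cy4 -> i6 (ld.MEM) WAW r3
  cy5 -> i7 (xor.ALU) tail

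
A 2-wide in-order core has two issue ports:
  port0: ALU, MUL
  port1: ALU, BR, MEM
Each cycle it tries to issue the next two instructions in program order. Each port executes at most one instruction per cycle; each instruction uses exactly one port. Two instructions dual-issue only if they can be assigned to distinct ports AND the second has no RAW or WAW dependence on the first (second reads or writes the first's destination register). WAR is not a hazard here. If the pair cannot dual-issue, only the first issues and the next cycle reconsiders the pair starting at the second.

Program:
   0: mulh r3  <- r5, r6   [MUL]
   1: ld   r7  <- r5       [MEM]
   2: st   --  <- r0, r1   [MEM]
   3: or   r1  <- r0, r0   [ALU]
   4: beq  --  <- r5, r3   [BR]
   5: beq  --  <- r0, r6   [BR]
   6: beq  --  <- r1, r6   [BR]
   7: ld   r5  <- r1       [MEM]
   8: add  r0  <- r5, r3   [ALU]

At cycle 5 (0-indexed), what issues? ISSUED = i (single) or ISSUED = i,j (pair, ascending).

ISSUED = 7

t=0 i0&i1:mulh/ld ; 2-wide
t=1 i2&i3:st/or ; 2-wide
t=2 i4:beq ; no-port BR/BR
t=3 i5:beq ; no-port BR/BR
t=4 i6:beq ; no-port BR/MEM
t=5 i7:ld ; RAW r5
t=6 i8:add ; tail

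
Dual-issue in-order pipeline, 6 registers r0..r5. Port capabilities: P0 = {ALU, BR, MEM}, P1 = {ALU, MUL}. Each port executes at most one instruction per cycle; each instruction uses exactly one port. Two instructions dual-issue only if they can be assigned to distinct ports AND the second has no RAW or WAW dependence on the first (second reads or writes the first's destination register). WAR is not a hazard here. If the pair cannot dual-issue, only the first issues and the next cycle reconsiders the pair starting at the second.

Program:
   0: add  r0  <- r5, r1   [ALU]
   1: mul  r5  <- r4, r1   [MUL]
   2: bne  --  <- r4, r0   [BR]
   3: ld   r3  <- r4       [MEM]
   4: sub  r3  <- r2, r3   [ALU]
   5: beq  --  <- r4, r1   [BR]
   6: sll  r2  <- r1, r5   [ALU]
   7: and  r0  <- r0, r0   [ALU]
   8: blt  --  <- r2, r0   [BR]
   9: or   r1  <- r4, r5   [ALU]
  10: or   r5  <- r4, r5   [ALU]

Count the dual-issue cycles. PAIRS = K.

[0] i0+i1  add.ALU+mul.MUL  -- 2-wide
[1] i2  bne.BR  -- no-port BR/MEM
[2] i3  ld.MEM  -- RAW+WAW r3
[3] i4+i5  sub.ALU+beq.BR  -- 2-wide
[4] i6+i7  sll.ALU+and.ALU  -- 2-wide
[5] i8+i9  blt.BR+or.ALU  -- 2-wide
[6] i10  or.ALU  -- tail

PAIRS = 4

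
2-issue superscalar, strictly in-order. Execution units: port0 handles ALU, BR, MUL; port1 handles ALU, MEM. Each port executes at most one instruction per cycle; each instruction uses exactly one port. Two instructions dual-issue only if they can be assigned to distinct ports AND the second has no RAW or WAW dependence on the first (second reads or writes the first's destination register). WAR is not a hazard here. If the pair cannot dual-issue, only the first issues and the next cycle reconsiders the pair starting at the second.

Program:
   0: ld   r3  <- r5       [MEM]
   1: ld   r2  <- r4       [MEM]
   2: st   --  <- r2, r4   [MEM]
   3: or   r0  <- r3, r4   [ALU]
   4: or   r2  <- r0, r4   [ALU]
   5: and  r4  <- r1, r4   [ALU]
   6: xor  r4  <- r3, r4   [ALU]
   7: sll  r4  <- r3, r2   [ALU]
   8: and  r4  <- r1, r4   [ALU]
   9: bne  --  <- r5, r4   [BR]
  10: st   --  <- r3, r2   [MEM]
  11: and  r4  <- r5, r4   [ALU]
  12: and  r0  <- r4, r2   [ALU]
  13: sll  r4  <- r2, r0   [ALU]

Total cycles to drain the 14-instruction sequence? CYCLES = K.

c0: i0 ld  no-port MEM/MEM
c1: i1 ld  no-port MEM/MEM
c2: i2,i3 st/or  pair
c3: i4,i5 or/and  pair
c4: i6 xor  WAW r4
c5: i7 sll  RAW+WAW r4
c6: i8 and  RAW r4
c7: i9,i10 bne/st  pair
c8: i11 and  RAW r4
c9: i12 and  RAW r0
c10: i13 sll  tail

CYCLES = 11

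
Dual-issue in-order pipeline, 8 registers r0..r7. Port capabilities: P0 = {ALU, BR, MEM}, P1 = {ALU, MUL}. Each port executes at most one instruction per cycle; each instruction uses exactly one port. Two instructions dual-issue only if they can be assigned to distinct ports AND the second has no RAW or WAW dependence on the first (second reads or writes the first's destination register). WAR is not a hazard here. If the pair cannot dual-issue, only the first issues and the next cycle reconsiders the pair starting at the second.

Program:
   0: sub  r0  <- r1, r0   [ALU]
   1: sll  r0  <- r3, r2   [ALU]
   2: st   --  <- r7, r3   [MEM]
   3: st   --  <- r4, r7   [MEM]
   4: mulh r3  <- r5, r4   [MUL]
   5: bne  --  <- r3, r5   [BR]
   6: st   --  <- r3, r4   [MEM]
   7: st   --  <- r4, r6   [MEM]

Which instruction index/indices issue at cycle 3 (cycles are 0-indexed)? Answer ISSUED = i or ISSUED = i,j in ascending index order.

ISSUED = 5

c0: i0 sub  WAW r0
c1: i1,i2 sll st  pair
c2: i3,i4 st mulh  pair
c3: i5 bne  no-port BR/MEM
c4: i6 st  no-port MEM/MEM
c5: i7 st  tail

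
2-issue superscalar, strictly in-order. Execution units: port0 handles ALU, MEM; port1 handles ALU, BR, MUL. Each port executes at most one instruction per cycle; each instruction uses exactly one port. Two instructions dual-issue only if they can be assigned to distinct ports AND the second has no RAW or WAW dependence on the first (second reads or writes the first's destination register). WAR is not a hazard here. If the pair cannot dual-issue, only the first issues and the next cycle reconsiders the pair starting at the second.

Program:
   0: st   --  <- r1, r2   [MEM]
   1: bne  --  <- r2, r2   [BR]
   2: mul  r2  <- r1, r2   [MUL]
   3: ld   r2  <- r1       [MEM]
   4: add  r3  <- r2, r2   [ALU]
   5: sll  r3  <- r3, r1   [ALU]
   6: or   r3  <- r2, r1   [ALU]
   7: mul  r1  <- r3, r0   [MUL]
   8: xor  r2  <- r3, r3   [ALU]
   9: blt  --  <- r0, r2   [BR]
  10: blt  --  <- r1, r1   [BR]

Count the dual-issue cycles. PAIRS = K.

[0] i0,i1  st bne  -- 2-wide
[1] i2  mul  -- WAW r2
[2] i3  ld  -- RAW r2
[3] i4  add  -- RAW+WAW r3
[4] i5  sll  -- WAW r3
[5] i6  or  -- RAW r3
[6] i7,i8  mul xor  -- 2-wide
[7] i9  blt  -- no-port BR/BR
[8] i10  blt  -- tail

PAIRS = 2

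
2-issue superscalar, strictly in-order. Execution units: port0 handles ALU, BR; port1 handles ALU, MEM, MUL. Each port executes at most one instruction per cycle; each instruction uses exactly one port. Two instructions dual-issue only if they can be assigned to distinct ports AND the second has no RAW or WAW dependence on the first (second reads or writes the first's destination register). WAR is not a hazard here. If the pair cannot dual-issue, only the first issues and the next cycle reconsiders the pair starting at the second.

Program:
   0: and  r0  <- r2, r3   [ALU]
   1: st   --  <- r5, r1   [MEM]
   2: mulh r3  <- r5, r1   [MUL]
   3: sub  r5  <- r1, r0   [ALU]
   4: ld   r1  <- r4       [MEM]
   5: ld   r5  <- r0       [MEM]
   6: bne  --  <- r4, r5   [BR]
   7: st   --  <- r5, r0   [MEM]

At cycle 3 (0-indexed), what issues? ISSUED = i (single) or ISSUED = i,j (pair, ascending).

  cy0 -> i0,i1 (and.ALU+st.MEM) pair
  cy1 -> i2,i3 (mulh.MUL+sub.ALU) pair
  cy2 -> i4 (ld.MEM) no-port MEM/MEM
  cy3 -> i5 (ld.MEM) RAW r5
  cy4 -> i6,i7 (bne.BR+st.MEM) pair

ISSUED = 5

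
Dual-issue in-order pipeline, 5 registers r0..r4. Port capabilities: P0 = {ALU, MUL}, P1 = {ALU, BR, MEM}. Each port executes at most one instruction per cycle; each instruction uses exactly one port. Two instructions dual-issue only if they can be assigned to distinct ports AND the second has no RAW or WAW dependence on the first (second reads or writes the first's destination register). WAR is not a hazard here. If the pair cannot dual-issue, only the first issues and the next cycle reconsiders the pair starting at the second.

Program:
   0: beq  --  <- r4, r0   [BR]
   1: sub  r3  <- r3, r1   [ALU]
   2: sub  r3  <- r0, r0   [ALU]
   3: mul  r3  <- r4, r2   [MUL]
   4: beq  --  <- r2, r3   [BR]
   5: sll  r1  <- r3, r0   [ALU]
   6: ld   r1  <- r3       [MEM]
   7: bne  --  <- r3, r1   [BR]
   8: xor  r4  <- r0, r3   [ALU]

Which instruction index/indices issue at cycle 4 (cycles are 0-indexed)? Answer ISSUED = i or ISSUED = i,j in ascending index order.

ISSUED = 6

0. beq+sub @i0&i1  | 2-wide
1. sub @i2  | WAW r3
2. mul @i3  | RAW r3
3. beq+sll @i4&i5  | 2-wide
4. ld @i6  | no-port MEM/BR
5. bne+xor @i7&i8  | 2-wide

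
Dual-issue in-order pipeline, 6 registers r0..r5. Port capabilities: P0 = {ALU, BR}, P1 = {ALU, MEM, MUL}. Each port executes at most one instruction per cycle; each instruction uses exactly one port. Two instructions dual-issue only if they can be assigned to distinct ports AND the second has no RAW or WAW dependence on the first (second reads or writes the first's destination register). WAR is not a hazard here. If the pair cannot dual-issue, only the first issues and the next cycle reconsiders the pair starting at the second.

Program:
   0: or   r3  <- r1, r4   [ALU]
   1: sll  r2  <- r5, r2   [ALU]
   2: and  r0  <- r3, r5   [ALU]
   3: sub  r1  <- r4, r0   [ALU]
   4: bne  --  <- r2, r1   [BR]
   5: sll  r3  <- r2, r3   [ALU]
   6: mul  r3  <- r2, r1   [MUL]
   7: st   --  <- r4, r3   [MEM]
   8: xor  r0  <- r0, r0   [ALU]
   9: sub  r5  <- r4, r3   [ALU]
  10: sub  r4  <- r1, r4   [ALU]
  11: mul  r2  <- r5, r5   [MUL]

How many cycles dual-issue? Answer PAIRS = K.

PAIRS = 4

t=0 i0/i1:or;sll ; pair
t=1 i2:and ; RAW r0
t=2 i3:sub ; RAW r1
t=3 i4/i5:bne;sll ; pair
t=4 i6:mul ; no-port MUL/MEM
t=5 i7/i8:st;xor ; pair
t=6 i9/i10:sub;sub ; pair
t=7 i11:mul ; tail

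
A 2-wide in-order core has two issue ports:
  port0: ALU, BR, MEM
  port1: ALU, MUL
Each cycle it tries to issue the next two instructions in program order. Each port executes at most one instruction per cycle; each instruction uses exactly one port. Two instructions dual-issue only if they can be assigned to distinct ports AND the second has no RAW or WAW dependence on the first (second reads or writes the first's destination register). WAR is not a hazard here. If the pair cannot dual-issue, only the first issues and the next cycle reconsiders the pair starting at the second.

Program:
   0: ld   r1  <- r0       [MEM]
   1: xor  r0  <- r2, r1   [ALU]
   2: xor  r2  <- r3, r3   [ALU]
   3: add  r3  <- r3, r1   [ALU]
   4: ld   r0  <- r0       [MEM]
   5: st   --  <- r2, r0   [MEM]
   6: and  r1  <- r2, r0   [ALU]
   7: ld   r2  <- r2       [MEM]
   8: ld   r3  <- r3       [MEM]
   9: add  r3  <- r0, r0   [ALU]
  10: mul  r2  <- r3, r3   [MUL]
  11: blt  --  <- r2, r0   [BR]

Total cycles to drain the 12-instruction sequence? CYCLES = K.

#0 head=0: ld.MEM i0 RAW r1
#1 head=1: xor.ALU xor.ALU i1+i2 pair
#2 head=3: add.ALU ld.MEM i3+i4 pair
#3 head=5: st.MEM and.ALU i5+i6 pair
#4 head=7: ld.MEM i7 no-port MEM/MEM
#5 head=8: ld.MEM i8 WAW r3
#6 head=9: add.ALU i9 RAW r3
#7 head=10: mul.MUL i10 RAW r2
#8 head=11: blt.BR i11 tail

CYCLES = 9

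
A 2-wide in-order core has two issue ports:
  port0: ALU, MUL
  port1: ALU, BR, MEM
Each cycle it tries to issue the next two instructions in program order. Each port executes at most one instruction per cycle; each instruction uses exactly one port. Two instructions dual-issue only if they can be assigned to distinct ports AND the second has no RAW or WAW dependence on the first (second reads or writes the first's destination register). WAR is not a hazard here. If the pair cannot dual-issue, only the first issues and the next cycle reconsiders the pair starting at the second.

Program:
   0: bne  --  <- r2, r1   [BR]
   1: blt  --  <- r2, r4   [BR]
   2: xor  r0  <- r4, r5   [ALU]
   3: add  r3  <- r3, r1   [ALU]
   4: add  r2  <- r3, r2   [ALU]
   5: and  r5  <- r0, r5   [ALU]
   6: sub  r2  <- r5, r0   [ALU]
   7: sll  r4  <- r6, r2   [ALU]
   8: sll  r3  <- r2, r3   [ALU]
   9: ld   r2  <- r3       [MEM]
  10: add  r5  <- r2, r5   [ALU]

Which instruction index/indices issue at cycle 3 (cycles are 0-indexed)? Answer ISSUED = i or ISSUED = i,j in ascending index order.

#0 head=0: bne.BR i0 no-port BR/BR
#1 head=1: blt.BR/xor.ALU i1/i2 2-wide
#2 head=3: add.ALU i3 RAW r3
#3 head=4: add.ALU/and.ALU i4/i5 2-wide
#4 head=6: sub.ALU i6 RAW r2
#5 head=7: sll.ALU/sll.ALU i7/i8 2-wide
#6 head=9: ld.MEM i9 RAW r2
#7 head=10: add.ALU i10 tail

ISSUED = 4,5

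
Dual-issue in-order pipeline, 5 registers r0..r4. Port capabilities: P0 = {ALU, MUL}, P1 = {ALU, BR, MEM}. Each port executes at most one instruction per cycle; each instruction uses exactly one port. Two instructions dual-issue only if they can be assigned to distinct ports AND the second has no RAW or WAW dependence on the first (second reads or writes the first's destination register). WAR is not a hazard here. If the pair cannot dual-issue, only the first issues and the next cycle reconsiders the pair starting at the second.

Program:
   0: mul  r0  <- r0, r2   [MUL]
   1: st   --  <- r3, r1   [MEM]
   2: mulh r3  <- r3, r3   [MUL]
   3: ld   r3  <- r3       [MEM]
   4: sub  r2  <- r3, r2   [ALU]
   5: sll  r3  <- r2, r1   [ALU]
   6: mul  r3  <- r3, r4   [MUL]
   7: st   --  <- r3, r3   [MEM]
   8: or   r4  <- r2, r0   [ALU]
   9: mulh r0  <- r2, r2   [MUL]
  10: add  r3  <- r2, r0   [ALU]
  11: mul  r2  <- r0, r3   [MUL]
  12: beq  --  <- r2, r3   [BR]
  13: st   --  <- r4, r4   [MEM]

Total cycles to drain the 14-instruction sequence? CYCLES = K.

  cy0 -> i0+i1 (mul st) pair
  cy1 -> i2 (mulh) RAW+WAW r3
  cy2 -> i3 (ld) RAW r3
  cy3 -> i4 (sub) RAW r2
  cy4 -> i5 (sll) RAW+WAW r3
  cy5 -> i6 (mul) RAW r3
  cy6 -> i7+i8 (st or) pair
  cy7 -> i9 (mulh) RAW r0
  cy8 -> i10 (add) RAW r3
  cy9 -> i11 (mul) RAW r2
  cy10 -> i12 (beq) no-port BR/MEM
  cy11 -> i13 (st) tail

CYCLES = 12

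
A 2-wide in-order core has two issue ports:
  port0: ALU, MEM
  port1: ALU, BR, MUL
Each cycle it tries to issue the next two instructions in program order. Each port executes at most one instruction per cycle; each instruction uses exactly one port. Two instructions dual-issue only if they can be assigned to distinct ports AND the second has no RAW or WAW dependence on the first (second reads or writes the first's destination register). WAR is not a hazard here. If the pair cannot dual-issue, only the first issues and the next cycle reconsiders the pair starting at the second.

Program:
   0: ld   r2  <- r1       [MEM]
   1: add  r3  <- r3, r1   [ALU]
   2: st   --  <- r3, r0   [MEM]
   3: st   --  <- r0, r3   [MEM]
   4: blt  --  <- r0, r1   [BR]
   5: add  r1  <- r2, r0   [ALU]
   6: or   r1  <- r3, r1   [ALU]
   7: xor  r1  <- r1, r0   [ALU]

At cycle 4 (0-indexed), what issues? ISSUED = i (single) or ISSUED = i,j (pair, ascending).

ISSUED = 6

c0: i0/i1 ld.MEM+add.ALU  pair
c1: i2 st.MEM  no-port MEM/MEM
c2: i3/i4 st.MEM+blt.BR  pair
c3: i5 add.ALU  RAW+WAW r1
c4: i6 or.ALU  RAW+WAW r1
c5: i7 xor.ALU  tail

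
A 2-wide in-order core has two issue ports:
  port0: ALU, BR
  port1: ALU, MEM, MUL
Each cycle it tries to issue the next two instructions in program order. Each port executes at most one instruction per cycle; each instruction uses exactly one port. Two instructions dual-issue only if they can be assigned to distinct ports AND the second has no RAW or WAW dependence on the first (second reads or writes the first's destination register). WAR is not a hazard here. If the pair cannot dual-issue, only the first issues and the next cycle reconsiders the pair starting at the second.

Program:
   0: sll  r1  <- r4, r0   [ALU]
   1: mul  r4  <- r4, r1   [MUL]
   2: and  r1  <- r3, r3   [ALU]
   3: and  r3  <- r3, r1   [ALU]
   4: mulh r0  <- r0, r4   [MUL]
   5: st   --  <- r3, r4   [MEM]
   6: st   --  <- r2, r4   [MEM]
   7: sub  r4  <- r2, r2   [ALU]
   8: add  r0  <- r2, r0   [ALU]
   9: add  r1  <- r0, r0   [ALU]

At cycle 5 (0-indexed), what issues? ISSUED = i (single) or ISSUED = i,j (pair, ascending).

ISSUED = 8

  cy0 -> i0 (sll) RAW r1
  cy1 -> i1/i2 (mul;and) 2-wide
  cy2 -> i3/i4 (and;mulh) 2-wide
  cy3 -> i5 (st) no-port MEM/MEM
  cy4 -> i6/i7 (st;sub) 2-wide
  cy5 -> i8 (add) RAW r0
  cy6 -> i9 (add) tail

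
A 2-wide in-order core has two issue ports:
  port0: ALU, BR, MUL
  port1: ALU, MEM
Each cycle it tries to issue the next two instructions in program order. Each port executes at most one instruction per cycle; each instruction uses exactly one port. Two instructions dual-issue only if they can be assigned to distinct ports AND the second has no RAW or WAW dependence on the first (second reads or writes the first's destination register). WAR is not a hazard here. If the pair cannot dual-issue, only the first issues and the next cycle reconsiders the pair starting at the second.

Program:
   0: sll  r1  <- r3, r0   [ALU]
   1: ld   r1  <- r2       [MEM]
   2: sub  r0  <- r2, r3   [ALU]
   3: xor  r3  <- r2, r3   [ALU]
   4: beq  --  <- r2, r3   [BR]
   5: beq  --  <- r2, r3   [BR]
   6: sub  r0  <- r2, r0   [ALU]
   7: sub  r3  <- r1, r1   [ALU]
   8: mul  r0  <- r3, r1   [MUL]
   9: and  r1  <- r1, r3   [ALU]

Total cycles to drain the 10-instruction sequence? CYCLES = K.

CYCLES = 7

0. sll.ALU @i0  | WAW r1
1. ld.MEM+sub.ALU @i1+i2  | 2-wide
2. xor.ALU @i3  | RAW r3
3. beq.BR @i4  | no-port BR/BR
4. beq.BR+sub.ALU @i5+i6  | 2-wide
5. sub.ALU @i7  | RAW r3
6. mul.MUL+and.ALU @i8+i9  | 2-wide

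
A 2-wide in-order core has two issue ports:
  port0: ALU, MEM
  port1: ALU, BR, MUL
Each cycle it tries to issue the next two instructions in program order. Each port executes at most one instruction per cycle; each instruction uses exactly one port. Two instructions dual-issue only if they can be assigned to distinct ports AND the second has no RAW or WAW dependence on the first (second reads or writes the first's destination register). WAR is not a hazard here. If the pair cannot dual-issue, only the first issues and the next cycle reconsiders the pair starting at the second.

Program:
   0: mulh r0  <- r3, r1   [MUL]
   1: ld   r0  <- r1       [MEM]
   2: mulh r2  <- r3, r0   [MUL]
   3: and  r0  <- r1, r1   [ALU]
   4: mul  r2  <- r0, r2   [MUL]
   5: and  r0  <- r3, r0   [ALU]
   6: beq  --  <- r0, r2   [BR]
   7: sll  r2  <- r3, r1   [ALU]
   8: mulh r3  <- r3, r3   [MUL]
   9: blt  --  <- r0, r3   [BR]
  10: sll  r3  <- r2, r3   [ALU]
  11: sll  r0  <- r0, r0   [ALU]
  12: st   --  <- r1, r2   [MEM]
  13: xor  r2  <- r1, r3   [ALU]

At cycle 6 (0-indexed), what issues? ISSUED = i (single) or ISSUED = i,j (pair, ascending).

ISSUED = 9,10

[0] i0  mulh  -- WAW r0
[1] i1  ld  -- RAW r0
[2] i2/i3  mulh;and  -- 2-wide
[3] i4/i5  mul;and  -- 2-wide
[4] i6/i7  beq;sll  -- 2-wide
[5] i8  mulh  -- no-port MUL/BR
[6] i9/i10  blt;sll  -- 2-wide
[7] i11/i12  sll;st  -- 2-wide
[8] i13  xor  -- tail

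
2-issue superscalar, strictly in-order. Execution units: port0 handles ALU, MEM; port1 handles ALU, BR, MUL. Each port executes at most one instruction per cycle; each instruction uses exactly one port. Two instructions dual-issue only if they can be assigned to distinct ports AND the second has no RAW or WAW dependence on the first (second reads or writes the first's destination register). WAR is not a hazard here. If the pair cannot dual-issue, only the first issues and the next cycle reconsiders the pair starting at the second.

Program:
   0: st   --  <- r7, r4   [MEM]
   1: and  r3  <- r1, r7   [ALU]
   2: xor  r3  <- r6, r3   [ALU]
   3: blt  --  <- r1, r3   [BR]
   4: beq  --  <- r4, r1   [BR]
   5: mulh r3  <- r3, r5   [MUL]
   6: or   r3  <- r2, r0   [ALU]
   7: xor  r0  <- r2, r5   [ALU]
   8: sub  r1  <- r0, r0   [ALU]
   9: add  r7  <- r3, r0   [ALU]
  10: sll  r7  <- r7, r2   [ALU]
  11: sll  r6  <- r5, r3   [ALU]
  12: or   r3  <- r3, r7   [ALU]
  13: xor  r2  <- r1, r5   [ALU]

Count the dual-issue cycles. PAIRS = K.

PAIRS = 5

0. st;and @i0/i1  | pair
1. xor @i2  | RAW r3
2. blt @i3  | no-port BR/BR
3. beq @i4  | no-port BR/MUL
4. mulh @i5  | WAW r3
5. or;xor @i6/i7  | pair
6. sub;add @i8/i9  | pair
7. sll;sll @i10/i11  | pair
8. or;xor @i12/i13  | pair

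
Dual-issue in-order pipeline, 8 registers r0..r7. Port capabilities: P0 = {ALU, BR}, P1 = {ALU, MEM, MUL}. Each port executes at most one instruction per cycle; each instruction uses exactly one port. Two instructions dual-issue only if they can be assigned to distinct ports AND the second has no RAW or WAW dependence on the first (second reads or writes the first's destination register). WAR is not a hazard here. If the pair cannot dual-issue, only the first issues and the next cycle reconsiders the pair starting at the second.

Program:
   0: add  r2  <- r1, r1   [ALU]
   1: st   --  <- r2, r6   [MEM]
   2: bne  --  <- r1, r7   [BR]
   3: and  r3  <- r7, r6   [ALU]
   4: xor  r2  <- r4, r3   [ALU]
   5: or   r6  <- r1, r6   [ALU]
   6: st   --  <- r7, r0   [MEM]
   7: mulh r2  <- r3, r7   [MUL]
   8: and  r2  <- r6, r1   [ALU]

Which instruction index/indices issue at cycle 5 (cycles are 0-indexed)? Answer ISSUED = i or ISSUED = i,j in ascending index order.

[0] i0  add.ALU  -- RAW r2
[1] i1&i2  st.MEM+bne.BR  -- 2-wide
[2] i3  and.ALU  -- RAW r3
[3] i4&i5  xor.ALU+or.ALU  -- 2-wide
[4] i6  st.MEM  -- no-port MEM/MUL
[5] i7  mulh.MUL  -- WAW r2
[6] i8  and.ALU  -- tail

ISSUED = 7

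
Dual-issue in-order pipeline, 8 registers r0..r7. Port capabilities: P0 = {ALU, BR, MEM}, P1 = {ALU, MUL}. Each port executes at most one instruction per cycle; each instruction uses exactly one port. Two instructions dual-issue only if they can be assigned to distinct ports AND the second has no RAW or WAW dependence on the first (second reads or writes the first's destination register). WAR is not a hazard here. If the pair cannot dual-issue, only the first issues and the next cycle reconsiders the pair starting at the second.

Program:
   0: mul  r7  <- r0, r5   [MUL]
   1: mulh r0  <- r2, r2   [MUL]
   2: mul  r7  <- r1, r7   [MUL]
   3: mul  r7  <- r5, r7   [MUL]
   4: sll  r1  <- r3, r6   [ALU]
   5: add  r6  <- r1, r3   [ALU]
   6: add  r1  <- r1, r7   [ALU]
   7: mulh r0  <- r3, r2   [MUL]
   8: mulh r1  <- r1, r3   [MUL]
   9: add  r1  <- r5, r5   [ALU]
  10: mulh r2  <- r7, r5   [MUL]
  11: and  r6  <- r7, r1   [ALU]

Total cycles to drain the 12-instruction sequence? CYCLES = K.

CYCLES = 9

#0 head=0: mul.MUL i0 no-port MUL/MUL
#1 head=1: mulh.MUL i1 no-port MUL/MUL
#2 head=2: mul.MUL i2 no-port MUL/MUL
#3 head=3: mul.MUL sll.ALU i3,i4 dual
#4 head=5: add.ALU add.ALU i5,i6 dual
#5 head=7: mulh.MUL i7 no-port MUL/MUL
#6 head=8: mulh.MUL i8 WAW r1
#7 head=9: add.ALU mulh.MUL i9,i10 dual
#8 head=11: and.ALU i11 tail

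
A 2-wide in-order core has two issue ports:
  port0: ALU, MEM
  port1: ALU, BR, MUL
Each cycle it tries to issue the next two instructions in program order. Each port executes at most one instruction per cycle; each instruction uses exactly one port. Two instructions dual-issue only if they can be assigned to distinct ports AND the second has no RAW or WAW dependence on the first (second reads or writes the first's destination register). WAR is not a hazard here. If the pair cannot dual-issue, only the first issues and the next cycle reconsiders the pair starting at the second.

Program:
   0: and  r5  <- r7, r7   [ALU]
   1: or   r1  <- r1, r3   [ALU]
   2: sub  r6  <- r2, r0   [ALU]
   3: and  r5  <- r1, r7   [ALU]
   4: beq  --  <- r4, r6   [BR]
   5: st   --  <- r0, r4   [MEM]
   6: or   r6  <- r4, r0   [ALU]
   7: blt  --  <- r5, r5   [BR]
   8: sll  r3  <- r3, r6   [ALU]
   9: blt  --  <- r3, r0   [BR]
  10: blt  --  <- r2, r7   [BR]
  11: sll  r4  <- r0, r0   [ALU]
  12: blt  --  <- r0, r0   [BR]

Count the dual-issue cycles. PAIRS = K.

PAIRS = 5

  cy0 -> i0,i1 (and.ALU;or.ALU) dual
  cy1 -> i2,i3 (sub.ALU;and.ALU) dual
  cy2 -> i4,i5 (beq.BR;st.MEM) dual
  cy3 -> i6,i7 (or.ALU;blt.BR) dual
  cy4 -> i8 (sll.ALU) RAW r3
  cy5 -> i9 (blt.BR) no-port BR/BR
  cy6 -> i10,i11 (blt.BR;sll.ALU) dual
  cy7 -> i12 (blt.BR) tail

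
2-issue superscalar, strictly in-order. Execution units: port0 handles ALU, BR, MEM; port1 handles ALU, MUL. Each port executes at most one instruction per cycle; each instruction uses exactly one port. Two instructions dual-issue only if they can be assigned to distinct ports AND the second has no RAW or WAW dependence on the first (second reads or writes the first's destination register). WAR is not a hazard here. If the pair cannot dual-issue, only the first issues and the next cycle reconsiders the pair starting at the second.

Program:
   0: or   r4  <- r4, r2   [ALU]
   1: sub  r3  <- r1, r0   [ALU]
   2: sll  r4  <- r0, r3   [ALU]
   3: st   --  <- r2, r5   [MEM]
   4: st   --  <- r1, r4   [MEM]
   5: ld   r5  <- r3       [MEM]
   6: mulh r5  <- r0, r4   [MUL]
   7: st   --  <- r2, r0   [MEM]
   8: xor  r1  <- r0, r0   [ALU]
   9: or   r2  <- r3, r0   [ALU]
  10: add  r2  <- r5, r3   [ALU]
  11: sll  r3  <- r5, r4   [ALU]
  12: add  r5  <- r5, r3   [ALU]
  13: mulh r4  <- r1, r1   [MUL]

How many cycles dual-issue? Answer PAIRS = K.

c0: i0+i1 or;sub  2-wide
c1: i2+i3 sll;st  2-wide
c2: i4 st  no-port MEM/MEM
c3: i5 ld  WAW r5
c4: i6+i7 mulh;st  2-wide
c5: i8+i9 xor;or  2-wide
c6: i10+i11 add;sll  2-wide
c7: i12+i13 add;mulh  2-wide

PAIRS = 6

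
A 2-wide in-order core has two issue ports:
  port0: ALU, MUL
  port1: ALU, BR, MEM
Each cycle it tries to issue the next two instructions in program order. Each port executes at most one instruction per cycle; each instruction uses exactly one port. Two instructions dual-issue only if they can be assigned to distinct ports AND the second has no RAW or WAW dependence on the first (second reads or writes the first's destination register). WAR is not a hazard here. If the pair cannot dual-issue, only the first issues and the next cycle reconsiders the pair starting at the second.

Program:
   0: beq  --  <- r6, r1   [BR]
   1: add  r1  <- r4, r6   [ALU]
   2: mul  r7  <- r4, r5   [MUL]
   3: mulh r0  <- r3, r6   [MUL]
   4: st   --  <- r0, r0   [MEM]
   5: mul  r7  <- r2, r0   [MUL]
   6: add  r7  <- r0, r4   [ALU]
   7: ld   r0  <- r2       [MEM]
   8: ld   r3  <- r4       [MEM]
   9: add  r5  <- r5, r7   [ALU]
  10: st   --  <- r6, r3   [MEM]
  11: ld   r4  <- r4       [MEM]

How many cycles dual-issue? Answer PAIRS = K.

t=0 i0/i1:beq;add ; pair
t=1 i2:mul ; no-port MUL/MUL
t=2 i3:mulh ; RAW r0
t=3 i4/i5:st;mul ; pair
t=4 i6/i7:add;ld ; pair
t=5 i8/i9:ld;add ; pair
t=6 i10:st ; no-port MEM/MEM
t=7 i11:ld ; tail

PAIRS = 4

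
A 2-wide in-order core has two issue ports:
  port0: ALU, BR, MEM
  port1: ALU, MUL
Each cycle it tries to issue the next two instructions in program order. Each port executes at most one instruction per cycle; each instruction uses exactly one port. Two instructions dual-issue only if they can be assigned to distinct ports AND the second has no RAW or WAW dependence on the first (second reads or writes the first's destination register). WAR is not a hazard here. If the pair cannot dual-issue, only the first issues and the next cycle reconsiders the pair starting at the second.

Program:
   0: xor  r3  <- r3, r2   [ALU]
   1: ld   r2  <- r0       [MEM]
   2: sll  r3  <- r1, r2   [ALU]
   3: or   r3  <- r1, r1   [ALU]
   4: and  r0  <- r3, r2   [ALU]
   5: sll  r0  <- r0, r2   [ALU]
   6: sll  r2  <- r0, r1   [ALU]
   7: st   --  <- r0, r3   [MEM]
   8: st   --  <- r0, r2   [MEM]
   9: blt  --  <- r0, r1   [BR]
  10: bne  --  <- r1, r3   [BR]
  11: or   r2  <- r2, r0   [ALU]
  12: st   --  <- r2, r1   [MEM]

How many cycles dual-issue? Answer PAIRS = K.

PAIRS = 3

[0] i0,i1  xor.ALU ld.MEM  -- pair
[1] i2  sll.ALU  -- WAW r3
[2] i3  or.ALU  -- RAW r3
[3] i4  and.ALU  -- RAW+WAW r0
[4] i5  sll.ALU  -- RAW r0
[5] i6,i7  sll.ALU st.MEM  -- pair
[6] i8  st.MEM  -- no-port MEM/BR
[7] i9  blt.BR  -- no-port BR/BR
[8] i10,i11  bne.BR or.ALU  -- pair
[9] i12  st.MEM  -- tail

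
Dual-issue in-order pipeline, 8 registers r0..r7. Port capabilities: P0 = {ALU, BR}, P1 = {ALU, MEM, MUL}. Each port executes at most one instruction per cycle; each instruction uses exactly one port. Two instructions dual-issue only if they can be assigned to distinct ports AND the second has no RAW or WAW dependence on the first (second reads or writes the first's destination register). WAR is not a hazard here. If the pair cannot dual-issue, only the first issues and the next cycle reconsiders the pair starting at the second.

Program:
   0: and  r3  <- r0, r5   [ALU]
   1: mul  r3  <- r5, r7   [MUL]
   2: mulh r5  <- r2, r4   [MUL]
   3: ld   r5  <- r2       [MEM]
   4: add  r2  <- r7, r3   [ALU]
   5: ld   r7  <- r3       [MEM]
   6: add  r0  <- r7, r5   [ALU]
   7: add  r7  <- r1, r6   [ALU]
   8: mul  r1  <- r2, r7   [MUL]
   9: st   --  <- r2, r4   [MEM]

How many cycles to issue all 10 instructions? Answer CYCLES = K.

CYCLES = 8

c0: i0 and.ALU  WAW r3
c1: i1 mul.MUL  no-port MUL/MUL
c2: i2 mulh.MUL  no-port MUL/MEM
c3: i3&i4 ld.MEM+add.ALU  dual
c4: i5 ld.MEM  RAW r7
c5: i6&i7 add.ALU+add.ALU  dual
c6: i8 mul.MUL  no-port MUL/MEM
c7: i9 st.MEM  tail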